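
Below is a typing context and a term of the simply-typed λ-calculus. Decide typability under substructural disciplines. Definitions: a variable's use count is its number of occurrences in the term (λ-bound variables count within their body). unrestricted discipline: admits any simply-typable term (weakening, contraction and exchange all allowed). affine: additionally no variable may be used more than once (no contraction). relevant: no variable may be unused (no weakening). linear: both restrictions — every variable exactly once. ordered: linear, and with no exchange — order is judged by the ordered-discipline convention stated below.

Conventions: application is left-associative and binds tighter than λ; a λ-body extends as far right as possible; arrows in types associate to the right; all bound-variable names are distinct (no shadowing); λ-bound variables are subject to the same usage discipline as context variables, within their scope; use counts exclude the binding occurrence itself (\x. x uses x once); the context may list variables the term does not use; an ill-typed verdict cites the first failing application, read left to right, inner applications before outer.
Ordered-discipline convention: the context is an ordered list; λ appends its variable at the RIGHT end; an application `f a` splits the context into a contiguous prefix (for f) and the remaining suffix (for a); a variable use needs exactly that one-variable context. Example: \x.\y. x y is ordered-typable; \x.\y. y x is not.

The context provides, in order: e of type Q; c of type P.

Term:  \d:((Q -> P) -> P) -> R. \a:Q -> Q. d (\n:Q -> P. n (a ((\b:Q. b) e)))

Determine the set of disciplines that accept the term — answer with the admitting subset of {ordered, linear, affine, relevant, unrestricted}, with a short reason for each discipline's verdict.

admitting disciplines: affine, unrestricted
use counts: e=1; c=0; d (bound)=1; a (bound)=1; n (bound)=1; b (bound)=1
left-to-right use order: d, n, a, b, e
typing: well-typed — term : (((Q -> P) -> P) -> R) -> (Q -> Q) -> R
ordered ✗ (c left unused)
linear ✗ (c left unused)
affine ✓ (none of e, c, d, a, n, b used more than once)
relevant ✗ (c left unused)
unrestricted ✓ (typability at (((Q -> P) -> P) -> R) -> (Q -> Q) -> R is all that's needed)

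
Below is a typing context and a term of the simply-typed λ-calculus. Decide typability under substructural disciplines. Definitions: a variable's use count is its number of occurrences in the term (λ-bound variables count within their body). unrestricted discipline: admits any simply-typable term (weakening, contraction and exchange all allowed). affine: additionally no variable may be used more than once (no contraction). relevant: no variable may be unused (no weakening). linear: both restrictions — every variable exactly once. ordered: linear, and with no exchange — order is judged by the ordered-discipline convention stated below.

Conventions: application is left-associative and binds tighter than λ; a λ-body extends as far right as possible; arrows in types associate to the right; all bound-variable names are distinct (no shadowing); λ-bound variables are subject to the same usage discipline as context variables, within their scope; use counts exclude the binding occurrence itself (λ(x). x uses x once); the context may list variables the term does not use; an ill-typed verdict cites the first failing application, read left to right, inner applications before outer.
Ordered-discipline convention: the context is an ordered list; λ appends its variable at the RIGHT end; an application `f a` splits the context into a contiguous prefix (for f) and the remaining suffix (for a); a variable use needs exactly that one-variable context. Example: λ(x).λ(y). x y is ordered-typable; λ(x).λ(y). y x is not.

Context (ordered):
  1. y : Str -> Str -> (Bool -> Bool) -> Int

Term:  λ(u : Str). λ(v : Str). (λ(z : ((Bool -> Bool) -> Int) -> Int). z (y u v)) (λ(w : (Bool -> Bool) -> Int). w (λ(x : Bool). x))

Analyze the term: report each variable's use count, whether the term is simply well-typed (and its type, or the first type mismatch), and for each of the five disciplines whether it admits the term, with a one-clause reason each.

use counts: y ×1, u (bound) ×1, v (bound) ×1, z (bound) ×1, w (bound) ×1, x (bound) ×1
order of uses: z, y, u, v, w, x
typing: well-typed — term : Str -> Str -> Int
ordered: ✗, no contiguous prefix/suffix split fits z, y, u, v, w, x
linear: ✓, y, u, v, z, w, x: one use apiece
affine: ✓, y, u, v, z, w, x: no repeats, contraction unneeded
relevant: ✓, at least one use each (y, u, v, z, w, x)
unrestricted: ✓, type-checks (Str -> Str -> Int) and nothing is barred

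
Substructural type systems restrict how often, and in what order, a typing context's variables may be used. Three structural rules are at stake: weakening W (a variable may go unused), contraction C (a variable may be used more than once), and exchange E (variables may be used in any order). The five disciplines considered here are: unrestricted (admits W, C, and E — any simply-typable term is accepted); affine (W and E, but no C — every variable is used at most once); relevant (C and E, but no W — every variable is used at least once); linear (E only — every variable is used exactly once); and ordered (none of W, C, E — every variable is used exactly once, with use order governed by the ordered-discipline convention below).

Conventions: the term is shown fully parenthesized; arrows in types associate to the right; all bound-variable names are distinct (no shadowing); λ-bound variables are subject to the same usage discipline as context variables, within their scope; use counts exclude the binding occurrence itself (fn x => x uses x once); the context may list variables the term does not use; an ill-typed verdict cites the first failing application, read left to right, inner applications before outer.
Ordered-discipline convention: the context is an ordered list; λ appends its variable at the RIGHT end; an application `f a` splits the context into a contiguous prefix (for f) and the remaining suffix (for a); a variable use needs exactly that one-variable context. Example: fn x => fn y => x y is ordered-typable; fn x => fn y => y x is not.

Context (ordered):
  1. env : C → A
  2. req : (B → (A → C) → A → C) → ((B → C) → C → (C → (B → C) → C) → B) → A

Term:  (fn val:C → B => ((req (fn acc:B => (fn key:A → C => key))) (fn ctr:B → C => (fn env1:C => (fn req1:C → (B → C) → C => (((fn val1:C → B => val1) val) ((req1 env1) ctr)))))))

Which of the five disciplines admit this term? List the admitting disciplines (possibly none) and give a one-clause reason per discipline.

admitted by: affine, unrestricted
variable uses: env=0; req=1; val (λ-bound)=1; acc (λ-bound)=0; key (λ-bound)=1; ctr (λ-bound)=1; env1 (λ-bound)=1; req1 (λ-bound)=1; val1 (λ-bound)=1
uses in reading order: req, key, val1, val, req1, env1, ctr
typing: ✓ — (C → B) → A
ordered: ✗, env, acc never used (weakening)
linear: ✗, env, acc never used (weakening)
affine: ✓, no duplicate uses among env, req, val, acc, key, ctr, env1, req1, val1
relevant: ✗, env, acc never used (weakening)
unrestricted: ✓, type-checks ((C → B) → A) and nothing is barred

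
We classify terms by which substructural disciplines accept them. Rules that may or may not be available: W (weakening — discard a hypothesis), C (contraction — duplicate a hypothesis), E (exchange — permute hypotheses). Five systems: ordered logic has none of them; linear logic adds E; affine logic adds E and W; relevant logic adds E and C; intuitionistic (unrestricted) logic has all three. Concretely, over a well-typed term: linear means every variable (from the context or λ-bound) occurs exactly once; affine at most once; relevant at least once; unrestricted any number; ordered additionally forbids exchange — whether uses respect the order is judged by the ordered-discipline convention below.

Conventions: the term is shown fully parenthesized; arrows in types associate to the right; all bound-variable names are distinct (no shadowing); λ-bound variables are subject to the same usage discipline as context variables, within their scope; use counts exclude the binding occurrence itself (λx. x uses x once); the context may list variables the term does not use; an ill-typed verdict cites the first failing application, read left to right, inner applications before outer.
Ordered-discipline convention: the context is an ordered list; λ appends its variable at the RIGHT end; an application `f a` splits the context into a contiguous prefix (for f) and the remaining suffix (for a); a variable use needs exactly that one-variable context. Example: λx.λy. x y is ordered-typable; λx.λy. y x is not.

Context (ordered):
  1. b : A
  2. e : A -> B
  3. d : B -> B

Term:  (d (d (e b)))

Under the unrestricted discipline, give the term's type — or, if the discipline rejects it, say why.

term : B
use counts: b: 1, e: 1, d: 2
left-to-right use order: d, d, e, b
typing: well-typed at B
across the five disciplines: ordered ✗ | linear ✗ | affine ✗ | relevant ✓ | unrestricted ✓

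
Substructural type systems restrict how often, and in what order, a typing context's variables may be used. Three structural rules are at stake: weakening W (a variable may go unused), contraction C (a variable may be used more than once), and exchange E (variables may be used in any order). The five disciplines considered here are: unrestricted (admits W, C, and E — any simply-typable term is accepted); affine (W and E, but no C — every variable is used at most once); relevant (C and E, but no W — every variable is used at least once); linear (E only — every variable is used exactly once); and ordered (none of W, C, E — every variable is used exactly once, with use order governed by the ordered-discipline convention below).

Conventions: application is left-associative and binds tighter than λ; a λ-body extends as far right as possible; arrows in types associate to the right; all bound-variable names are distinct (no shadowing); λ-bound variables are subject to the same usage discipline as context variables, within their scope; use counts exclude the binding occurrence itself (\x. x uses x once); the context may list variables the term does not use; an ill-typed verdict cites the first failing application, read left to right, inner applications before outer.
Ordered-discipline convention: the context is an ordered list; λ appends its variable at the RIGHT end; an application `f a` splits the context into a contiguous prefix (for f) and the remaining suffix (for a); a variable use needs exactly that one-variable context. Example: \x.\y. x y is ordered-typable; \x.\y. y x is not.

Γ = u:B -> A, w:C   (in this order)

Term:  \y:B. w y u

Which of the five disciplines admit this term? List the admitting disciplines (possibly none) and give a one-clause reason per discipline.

admitted by: none
counts: u: 1, w: 1, y (bound): 1
order of uses: w, y, u
typing: ill-typed: non-function type C applied to an argument
ordered ✗ (fails simple typing)
linear ✗ (a type mismatch blocks all five)
affine ✗ (the type mismatch rejects it)
relevant ✗ (not simply typable)
unrestricted ✗ (fails simple typing)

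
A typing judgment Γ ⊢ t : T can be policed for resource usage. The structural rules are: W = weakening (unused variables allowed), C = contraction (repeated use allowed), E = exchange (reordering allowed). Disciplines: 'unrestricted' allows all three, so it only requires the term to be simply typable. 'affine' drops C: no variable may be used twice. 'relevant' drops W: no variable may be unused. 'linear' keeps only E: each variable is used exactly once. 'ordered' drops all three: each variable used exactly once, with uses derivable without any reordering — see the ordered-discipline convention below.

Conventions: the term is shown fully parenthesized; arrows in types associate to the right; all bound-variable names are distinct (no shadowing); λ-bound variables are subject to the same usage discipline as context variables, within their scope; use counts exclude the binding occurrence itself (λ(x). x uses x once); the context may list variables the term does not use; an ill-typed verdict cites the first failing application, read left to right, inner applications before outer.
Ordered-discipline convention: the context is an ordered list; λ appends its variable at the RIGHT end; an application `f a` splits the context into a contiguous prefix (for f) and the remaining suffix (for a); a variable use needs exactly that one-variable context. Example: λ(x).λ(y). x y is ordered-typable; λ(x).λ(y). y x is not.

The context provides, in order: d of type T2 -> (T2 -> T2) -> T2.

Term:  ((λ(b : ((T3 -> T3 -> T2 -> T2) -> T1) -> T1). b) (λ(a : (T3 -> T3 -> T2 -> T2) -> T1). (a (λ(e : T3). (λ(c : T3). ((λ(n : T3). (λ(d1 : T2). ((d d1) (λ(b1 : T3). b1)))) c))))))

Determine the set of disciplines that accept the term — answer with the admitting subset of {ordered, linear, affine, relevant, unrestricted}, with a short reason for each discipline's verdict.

admitted by: none
variable uses: d: 1×, b (λ-bound): 1×, a (λ-bound): 1×, e (λ-bound): 0×, c (λ-bound): 1×, n (λ-bound): 0×, d1 (λ-bound): 1×, b1 (λ-bound): 1×
order of uses: b, a, d, d1, b1, c
typing: ill-typed: a function awaiting T2 -> T2 gets T3 -> T3
ordered ✗ (not simply typable)
linear ✗ (fails simple typing)
affine ✗ (a type mismatch blocks all five)
relevant ✗ (the type mismatch rejects it)
unrestricted ✗ (not simply typable)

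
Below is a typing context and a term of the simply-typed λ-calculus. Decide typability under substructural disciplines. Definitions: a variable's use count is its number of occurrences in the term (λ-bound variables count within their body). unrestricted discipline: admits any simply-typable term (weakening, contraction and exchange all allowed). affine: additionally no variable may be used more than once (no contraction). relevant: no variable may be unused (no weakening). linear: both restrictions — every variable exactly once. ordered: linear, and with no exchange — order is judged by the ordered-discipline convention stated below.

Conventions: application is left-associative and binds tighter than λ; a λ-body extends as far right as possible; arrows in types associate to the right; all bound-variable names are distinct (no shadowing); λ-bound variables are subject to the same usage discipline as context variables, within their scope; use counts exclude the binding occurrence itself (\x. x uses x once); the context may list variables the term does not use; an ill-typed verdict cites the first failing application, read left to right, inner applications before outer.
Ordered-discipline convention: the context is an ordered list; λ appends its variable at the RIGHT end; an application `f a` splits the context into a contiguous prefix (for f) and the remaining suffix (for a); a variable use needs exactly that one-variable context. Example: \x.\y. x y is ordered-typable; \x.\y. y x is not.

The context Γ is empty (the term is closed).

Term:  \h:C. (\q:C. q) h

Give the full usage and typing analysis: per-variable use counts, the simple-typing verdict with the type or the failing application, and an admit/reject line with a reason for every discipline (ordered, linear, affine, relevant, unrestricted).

usage: h (λ-bound): 1×; q (λ-bound): 1×
use order (left to right): q, h
typing: ✓ — C -> C
ordered: ✓, one use each (h, q); ordered split holds
linear: ✓, exactly-once usage across h, q
affine: ✓, none of h, q used more than once
relevant: ✓, none of h, q goes unused
unrestricted: ✓, simply typable at C -> C; W, C, E all held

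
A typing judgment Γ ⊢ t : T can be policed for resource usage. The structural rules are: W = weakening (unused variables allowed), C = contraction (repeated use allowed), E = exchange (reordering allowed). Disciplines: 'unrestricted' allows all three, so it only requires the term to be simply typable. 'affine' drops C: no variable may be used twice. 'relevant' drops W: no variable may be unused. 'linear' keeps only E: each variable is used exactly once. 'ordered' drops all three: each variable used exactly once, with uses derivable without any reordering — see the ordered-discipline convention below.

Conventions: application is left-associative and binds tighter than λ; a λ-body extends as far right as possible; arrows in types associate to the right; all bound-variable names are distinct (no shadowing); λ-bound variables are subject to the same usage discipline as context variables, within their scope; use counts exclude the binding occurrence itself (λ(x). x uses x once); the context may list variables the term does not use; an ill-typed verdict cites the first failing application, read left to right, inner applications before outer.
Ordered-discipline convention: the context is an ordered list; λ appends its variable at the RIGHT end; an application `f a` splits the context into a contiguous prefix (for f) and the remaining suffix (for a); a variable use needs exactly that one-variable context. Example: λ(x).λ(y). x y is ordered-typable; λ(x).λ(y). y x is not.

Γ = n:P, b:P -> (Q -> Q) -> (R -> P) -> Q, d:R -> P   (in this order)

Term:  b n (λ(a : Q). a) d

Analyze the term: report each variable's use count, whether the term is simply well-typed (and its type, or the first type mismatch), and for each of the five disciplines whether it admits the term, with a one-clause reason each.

use counts: n=1; b=1; d=1; a (bound)=1
order of uses: b, n, a, d
typing: well-typed at Q
ordered ✗ (no contiguous prefix/suffix split fits b, n, a, d)
linear ✓ (exactly-once usage across n, b, d, a)
affine ✓ (no duplicate uses among n, b, d, a)
relevant ✓ (at least one use each (n, b, d, a))
unrestricted ✓ (typability at Q is all that's needed)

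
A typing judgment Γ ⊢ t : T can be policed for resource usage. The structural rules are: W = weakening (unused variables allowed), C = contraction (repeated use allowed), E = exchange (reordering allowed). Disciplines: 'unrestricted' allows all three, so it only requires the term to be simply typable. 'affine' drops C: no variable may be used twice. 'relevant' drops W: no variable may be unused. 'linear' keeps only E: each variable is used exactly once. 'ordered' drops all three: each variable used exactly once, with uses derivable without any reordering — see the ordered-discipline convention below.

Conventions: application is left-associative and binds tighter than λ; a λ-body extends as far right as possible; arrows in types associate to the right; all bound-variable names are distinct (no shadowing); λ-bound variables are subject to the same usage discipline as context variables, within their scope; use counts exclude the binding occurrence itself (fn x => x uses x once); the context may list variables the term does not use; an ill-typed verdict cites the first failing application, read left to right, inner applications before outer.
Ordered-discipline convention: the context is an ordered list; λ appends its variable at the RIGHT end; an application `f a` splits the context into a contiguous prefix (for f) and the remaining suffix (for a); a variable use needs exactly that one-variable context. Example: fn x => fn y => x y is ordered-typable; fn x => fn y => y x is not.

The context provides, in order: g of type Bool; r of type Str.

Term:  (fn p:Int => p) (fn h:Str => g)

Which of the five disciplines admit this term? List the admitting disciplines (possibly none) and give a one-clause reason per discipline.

admitted in: none
counts: g ×1; r ×0; p (λ-bound) ×1; h (λ-bound) ×0
use order (left to right): p, g
typing: ill-typed: an argument Str -> Bool mismatches the expected Int
ordered: ✗ — a type mismatch blocks all five
linear: ✗ — the type mismatch rejects it
affine: ✗ — not simply typable
relevant: ✗ — fails simple typing
unrestricted: ✗ — a type mismatch blocks all five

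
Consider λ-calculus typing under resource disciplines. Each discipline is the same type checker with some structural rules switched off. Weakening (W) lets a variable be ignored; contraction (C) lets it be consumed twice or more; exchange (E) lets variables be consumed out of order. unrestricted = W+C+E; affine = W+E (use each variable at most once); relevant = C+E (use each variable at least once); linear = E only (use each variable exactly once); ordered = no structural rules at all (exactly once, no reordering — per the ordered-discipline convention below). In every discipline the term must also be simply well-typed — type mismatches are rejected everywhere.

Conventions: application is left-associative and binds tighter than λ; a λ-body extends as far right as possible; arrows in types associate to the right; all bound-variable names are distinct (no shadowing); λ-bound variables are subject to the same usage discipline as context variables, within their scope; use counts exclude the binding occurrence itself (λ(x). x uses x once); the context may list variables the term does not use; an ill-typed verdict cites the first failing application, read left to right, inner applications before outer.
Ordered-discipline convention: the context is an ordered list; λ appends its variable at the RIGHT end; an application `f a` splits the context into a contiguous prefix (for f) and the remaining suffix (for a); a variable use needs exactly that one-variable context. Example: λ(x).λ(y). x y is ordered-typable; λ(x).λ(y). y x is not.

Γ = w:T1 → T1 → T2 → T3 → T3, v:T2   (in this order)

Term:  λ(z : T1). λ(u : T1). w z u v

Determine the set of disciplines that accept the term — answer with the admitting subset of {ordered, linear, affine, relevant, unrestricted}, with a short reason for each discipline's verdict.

admitting disciplines: linear, affine, relevant, unrestricted
counts: w: 1, v: 1, z (λ-bound): 1, u (λ-bound): 1
use order (left to right): w, z, u, v
typing: well-typed — term : T1 → T1 → T3 → T3
ordered: ✗, use order w, z, u, v needs exchange
linear: ✓, single use per variable (w, v, z, u)
affine: ✓, w, v, z, u: no repeats, contraction unneeded
relevant: ✓, at least one use each (w, v, z, u)
unrestricted: ✓, simply typable at T1 → T1 → T3 → T3; W, C, E all held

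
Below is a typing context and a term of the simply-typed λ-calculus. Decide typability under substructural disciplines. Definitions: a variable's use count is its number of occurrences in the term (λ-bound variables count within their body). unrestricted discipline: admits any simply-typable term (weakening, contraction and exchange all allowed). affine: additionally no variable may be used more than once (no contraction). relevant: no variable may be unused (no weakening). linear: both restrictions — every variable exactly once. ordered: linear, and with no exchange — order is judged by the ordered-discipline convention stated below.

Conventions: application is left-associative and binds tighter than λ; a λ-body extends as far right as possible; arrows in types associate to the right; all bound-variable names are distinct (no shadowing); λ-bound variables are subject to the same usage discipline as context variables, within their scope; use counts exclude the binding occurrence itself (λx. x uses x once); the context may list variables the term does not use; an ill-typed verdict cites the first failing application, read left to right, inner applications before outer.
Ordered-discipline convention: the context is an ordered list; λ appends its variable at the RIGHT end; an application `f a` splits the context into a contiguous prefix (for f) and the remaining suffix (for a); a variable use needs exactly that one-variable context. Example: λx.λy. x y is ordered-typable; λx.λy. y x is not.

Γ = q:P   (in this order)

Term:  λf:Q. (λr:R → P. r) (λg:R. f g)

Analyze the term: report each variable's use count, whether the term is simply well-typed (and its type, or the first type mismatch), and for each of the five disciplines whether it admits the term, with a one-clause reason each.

variable uses: q ×0; f (bound) ×1; r (bound) ×1; g (bound) ×1
use order (left to right): r, f, g
typing: ill-typed: non-function type Q applied to an argument
ordered: ✗ — the type mismatch rejects it
linear: ✗ — not simply typable
affine: ✗ — fails simple typing
relevant: ✗ — a type mismatch blocks all five
unrestricted: ✗ — the type mismatch rejects it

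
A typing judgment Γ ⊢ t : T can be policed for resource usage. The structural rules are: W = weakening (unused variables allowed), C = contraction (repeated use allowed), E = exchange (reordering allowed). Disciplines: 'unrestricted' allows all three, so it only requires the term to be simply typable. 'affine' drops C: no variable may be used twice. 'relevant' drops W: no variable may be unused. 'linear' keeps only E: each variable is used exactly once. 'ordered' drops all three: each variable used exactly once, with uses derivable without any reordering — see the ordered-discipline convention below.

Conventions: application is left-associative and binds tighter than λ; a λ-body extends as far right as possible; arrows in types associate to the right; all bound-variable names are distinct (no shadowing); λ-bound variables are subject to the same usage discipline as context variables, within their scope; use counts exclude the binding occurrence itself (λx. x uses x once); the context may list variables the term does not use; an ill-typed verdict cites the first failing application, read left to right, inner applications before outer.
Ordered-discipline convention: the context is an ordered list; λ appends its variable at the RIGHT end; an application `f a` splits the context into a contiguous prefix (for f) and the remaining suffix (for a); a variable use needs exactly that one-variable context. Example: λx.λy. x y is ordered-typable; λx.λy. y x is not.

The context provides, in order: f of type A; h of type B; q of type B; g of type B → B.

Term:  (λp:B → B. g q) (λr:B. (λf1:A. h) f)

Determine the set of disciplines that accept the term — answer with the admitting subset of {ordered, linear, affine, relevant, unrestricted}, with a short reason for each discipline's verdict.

admitted by: affine, unrestricted
variable uses: f: 1; h: 1; q: 1; g: 1; p [bound]: 0; r [bound]: 0; f1 [bound]: 0
order of uses: g, q, h, f
typing: well-typed at B
ordered: ✗ — needs weakening: p, r, f1 unused
linear: ✗ — needs weakening: p, r, f1 unused
affine: ✓ — no duplicate uses among f, h, q, g, p, r, f1
relevant: ✗ — needs weakening: p, r, f1 unused
unrestricted: ✓ — well-typed at B; no restrictions here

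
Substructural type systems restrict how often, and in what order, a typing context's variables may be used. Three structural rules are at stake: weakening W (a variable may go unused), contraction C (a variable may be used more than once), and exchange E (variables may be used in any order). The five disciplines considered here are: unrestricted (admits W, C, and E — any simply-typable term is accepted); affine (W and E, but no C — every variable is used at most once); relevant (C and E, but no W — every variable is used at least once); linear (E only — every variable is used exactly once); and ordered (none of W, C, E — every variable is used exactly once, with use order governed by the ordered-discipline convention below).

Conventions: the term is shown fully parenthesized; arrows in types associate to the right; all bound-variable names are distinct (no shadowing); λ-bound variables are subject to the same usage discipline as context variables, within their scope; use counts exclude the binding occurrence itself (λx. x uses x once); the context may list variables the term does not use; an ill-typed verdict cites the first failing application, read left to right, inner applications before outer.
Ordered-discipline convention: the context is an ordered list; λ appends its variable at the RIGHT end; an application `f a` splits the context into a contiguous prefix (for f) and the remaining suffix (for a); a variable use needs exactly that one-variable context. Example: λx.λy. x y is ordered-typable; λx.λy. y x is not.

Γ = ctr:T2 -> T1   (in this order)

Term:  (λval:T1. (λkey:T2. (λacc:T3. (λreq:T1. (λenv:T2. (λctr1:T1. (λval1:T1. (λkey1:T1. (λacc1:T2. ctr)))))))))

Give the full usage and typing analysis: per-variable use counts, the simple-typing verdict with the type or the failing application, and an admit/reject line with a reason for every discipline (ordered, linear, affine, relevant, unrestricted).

variable uses: ctr ×1, val (λ-bound) ×0, key (λ-bound) ×0, acc (λ-bound) ×0, req (λ-bound) ×0, env (λ-bound) ×0, ctr1 (λ-bound) ×0, val1 (λ-bound) ×0, key1 (λ-bound) ×0, acc1 (λ-bound) ×0
use order (left to right): ctr
typing: well-typed at T1 -> T2 -> T3 -> T1 -> T2 -> T1 -> T1 -> T1 -> T2 -> T2 -> T1
ordered ✗ (val, key, acc, req, env, ctr1, val1, key1, acc1 never used (weakening))
linear ✗ (val, key, acc, req, env, ctr1, val1, key1, acc1 never used (weakening))
affine ✓ (no duplicate uses among ctr, val, key, acc, req, env, ctr1, val1, key1, acc1)
relevant ✗ (val, key, acc, req, env, ctr1, val1, key1, acc1 never used (weakening))
unrestricted ✓ (well-typed at T1 -> T2 -> T3 -> T1 -> T2 -> T1 -> T1 -> T1 -> T2 -> T2 -> T1; no restrictions here)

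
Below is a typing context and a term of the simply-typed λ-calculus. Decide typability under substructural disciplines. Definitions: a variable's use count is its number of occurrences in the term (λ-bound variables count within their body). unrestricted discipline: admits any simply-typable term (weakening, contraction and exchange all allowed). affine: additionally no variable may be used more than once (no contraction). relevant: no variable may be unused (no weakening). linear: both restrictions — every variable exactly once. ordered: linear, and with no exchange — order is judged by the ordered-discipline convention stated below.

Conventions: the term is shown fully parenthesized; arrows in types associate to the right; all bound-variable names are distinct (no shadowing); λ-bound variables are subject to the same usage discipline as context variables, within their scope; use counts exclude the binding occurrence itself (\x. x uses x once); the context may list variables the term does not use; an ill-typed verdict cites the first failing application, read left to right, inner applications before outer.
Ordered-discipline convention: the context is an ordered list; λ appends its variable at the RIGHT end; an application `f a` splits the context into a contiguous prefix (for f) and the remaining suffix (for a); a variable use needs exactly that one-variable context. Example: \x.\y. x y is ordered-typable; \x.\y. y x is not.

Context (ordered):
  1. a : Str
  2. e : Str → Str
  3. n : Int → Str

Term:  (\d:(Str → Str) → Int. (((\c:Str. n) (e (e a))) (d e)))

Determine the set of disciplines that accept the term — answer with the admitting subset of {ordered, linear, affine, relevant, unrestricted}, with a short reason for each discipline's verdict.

accepted by: unrestricted
use counts: a ×1; e ×3; n ×1; d (λ-bound) ×1; c (λ-bound) ×0
uses in reading order: n, e, e, a, d, e
typing: well-typed at ((Str → Str) → Int) → Str
ordered ✗ (uses contraction: e ×3; c left unused)
linear ✗ (uses contraction: e ×3; c left unused)
affine ✗ (uses contraction: e ×3)
relevant ✗ (c left unused)
unrestricted ✓ (type-checks (((Str → Str) → Int) → Str) and nothing is barred)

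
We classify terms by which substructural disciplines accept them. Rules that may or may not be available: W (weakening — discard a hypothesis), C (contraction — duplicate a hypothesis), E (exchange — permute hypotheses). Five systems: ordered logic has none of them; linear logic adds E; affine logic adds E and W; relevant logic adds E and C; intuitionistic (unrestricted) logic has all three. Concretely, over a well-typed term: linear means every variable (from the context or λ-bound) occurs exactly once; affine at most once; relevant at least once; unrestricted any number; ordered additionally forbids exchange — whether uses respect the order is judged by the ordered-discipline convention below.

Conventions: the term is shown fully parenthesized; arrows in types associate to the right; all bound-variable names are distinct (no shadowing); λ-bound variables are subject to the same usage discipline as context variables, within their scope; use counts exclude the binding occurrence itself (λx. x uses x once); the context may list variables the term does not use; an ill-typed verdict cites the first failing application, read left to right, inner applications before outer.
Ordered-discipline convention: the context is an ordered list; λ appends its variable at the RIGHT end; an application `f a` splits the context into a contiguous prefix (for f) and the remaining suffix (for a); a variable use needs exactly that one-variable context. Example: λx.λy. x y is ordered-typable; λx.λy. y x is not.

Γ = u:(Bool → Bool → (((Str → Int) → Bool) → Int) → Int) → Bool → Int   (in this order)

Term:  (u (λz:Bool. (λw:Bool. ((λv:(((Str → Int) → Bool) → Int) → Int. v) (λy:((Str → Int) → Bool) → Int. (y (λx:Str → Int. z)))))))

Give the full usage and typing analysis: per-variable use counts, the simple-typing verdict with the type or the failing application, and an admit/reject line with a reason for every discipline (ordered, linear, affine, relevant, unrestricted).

usage: u: 1×, z (bound): 1×, w (bound): 0×, v (bound): 1×, y (bound): 1×, x (bound): 0×
use order (left to right): u, v, y, z
typing: well-typed — term : Bool → Int
ordered ✗ (w, x left unused)
linear ✗ (w, x left unused)
affine ✓ (no duplicate uses among u, z, w, v, y, x)
relevant ✗ (w, x left unused)
unrestricted ✓ (simply typable at Bool → Int; W, C, E all held)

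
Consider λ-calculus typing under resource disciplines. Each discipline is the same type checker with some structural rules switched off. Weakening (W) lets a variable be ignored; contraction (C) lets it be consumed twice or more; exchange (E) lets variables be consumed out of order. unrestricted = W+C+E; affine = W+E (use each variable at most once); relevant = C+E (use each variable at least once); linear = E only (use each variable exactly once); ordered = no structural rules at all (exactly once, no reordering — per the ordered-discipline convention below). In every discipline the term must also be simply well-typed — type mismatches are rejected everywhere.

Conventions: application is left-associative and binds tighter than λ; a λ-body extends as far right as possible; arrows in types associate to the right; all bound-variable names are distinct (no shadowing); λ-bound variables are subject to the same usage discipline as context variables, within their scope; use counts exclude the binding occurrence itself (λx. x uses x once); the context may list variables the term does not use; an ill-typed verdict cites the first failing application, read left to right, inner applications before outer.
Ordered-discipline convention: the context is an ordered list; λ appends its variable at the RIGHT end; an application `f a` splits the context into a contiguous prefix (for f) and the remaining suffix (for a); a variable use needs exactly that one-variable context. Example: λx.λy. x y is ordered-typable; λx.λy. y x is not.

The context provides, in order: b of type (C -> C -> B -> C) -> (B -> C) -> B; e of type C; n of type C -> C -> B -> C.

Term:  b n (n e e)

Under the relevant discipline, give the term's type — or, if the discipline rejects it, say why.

term : B
variable uses: b: 1×; e: 2×; n: 2×
uses in reading order: b, n, n, e, e
typing: ✓ — B
across the five disciplines: ordered ✗ · linear ✗ · affine ✗ · relevant ✓ · unrestricted ✓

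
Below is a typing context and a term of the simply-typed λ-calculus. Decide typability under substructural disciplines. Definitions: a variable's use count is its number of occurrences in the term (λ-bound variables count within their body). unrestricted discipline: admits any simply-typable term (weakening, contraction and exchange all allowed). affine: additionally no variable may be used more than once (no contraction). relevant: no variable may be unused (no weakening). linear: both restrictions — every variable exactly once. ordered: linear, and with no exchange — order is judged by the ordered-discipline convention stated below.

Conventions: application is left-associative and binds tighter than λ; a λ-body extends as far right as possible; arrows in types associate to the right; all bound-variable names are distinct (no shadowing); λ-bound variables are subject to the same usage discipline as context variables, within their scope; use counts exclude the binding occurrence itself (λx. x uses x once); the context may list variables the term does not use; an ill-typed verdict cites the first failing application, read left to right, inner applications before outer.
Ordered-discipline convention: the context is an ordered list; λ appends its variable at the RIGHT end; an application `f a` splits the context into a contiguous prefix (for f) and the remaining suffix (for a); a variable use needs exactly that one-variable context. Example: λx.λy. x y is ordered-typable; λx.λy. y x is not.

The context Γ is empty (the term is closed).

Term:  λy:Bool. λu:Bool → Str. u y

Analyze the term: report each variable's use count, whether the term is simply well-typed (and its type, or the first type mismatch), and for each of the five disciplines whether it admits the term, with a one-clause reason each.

usage: y (λ-bound): 1×, u (λ-bound): 1×
use order (left to right): u, y
typing: the term checks, with type Bool → (Bool → Str) → Str
ordered: ✗ — no contiguous prefix/suffix split fits u, y
linear: ✓ — y, u: one use apiece
affine: ✓ — y, u: no repeats, contraction unneeded
relevant: ✓ — at least one use each (y, u)
unrestricted: ✓ — simply typable at Bool → (Bool → Str) → Str; W, C, E all held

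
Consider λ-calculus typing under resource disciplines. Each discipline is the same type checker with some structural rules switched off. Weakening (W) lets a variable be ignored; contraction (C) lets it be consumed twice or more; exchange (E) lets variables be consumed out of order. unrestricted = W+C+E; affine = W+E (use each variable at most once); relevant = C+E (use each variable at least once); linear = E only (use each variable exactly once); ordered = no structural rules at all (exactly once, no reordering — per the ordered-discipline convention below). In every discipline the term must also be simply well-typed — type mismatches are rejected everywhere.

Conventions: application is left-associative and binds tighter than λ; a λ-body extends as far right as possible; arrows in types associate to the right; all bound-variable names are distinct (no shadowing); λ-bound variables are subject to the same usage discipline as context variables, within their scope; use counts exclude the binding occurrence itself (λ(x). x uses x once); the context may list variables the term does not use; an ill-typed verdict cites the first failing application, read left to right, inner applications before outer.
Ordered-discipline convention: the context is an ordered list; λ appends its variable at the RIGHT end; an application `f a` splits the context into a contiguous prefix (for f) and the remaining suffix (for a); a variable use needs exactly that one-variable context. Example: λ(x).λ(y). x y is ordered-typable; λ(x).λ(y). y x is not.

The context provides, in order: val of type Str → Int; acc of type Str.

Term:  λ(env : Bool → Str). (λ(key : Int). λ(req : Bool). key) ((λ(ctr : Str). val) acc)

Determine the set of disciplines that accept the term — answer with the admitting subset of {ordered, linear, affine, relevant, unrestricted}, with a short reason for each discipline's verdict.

admitted by: none
counts: val: 1×; acc: 1×; env [bound]: 0×; key [bound]: 1×; req [bound]: 0×; ctr [bound]: 0×
order of uses: key, val, acc
typing: ill-typed: an application expects Int but receives Str → Int
ordered: ✗, the type mismatch rejects it
linear: ✗, not simply typable
affine: ✗, fails simple typing
relevant: ✗, a type mismatch blocks all five
unrestricted: ✗, the type mismatch rejects it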